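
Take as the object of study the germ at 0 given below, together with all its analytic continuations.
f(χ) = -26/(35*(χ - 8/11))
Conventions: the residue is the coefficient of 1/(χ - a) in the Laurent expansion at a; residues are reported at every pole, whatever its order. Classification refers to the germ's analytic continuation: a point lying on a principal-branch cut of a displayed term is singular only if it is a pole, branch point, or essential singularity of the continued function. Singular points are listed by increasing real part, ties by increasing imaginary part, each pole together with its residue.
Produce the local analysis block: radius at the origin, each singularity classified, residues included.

Radius of convergence at 0: 8/11.
At 8/11: a pole of order 1; residue -26/35.

Denominator factor (χ - 8/11): pole of order 1 at 8/11, modulus 8/11.
The radius of convergence is the smallest modulus among the singular points: 8/11.
At the order-1 pole 8/11 set g(χ) = (χ - (8/11))*f(χ) = -26/35.
Simple pole: residue = g(a) at a = 8/11, which is -26/35.


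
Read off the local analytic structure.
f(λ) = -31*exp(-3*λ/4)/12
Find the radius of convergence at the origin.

The radius of convergence is infinite.

The factor exp(-3*λ/4) is entire and contributes no finite singular point.
The polynomial part has no poles.
No finite singular points: the Taylor series at 0 converges everywhere.


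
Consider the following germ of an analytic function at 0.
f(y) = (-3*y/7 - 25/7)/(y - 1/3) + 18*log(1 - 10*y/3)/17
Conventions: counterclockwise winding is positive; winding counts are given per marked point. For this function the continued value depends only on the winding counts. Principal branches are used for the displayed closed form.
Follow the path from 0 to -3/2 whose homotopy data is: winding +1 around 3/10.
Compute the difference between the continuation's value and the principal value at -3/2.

Continued minus principal equals (36/17)*pi*i.

The rational part is single-valued and drops out of the difference; each branch term changes only by its own monodromy.
(18/17)*log(1 - y/(3/10)): each positive loop around 3/10 adds 2*pi*i to the log, so winding +1 contributes (18/17)*(1)*2*pi*i = (36/17)*pi*i.
Summing the contributions at y = -3/2 gives (36/17)*pi*i.


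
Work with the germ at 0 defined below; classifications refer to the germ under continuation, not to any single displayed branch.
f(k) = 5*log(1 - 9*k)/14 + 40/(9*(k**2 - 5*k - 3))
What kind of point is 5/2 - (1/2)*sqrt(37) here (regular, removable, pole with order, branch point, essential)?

The point is a pole of order 1.

The denominator factor k**2 - 5*k - 3 vanishes at 5/2 - (1/2)*sqrt(37) and appears to the power 1; the numerator there equals 40/9, nonzero, and no other factor vanishes.
The branch terms are analytic at this point.
Hence a pole whose order is the multiplicity, 1.


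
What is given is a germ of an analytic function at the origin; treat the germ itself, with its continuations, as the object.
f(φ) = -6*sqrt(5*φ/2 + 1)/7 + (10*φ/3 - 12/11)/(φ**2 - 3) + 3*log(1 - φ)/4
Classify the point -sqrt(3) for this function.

The point is a pole of order 1.

The denominator factor φ**2 - 3 vanishes at -sqrt(3) and appears to the power 1; the numerator there equals -12/11 - (10/3)*sqrt(3), nonzero, and no other factor vanishes.
The branch terms are analytic at this point.
Hence a pole whose order is the multiplicity, 1.


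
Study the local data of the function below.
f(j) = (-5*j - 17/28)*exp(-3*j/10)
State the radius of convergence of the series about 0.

The radius of convergence is infinite.

The factor exp(-3*j/10) is entire and contributes no finite singular point.
The polynomial part has no poles.
No finite singular points: the Taylor series at 0 converges everywhere.


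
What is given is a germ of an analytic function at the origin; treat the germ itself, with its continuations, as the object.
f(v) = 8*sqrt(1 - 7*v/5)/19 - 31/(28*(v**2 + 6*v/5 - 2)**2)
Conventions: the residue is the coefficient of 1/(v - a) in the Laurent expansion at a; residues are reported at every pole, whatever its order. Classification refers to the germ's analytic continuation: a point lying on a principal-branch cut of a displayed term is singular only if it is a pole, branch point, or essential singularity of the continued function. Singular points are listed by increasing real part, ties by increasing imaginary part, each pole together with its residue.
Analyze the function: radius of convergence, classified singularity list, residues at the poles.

Radius of convergence at 0: 5/7.
At -3/5 - (1/5)*sqrt(59): a pole of order 2; residue -(3875/389872)*sqrt(59).
At 5/7: an algebraic (square-root) branch point.
At -3/5 + (1/5)*sqrt(59): a pole of order 2; residue (3875/389872)*sqrt(59).

Denominator factor (v**2 + 6*v/5 - 2)^2: discriminant 236/25, real irrational roots -3/5 + (1/5)*sqrt(59) and -3/5 - (1/5)*sqrt(59); poles of order 2, moduli -3/5 + (1/5)*sqrt(59) and 3/5 + (1/5)*sqrt(59).
Branch term (8/19)*sqrt(1 - v/(5/7)): its argument vanishes at v = 5/7, a square-root branch point, modulus 5/7.
The radius of convergence is the smallest modulus among the singular points: 5/7.
The branch term is analytic at -3/5 - (1/5)*sqrt(59) and contributes nothing to the residue; only the rational part matters.
The factor v**2 + 6*v/5 - 2 splits as (v - a)(v - a') with a = -3/5 - (1/5)*sqrt(59), a' = -3/5 + (1/5)*sqrt(59). At the order-2 pole a set g(v) = (v - a)^2*(rational part) = [-31/28] / (v - a')^2.
Order-2 pole: residue = g'(a); g'(-3/5 - (1/5)*sqrt(59)) = -(3875/389872)*sqrt(59), so the residue is -(3875/389872)*sqrt(59).
The branch term is analytic at -3/5 + (1/5)*sqrt(59) and contributes nothing to the residue; only the rational part matters.
The factor v**2 + 6*v/5 - 2 splits as (v - a)(v - a') with a = -3/5 + (1/5)*sqrt(59), a' = -3/5 - (1/5)*sqrt(59). At the order-2 pole a set g(v) = (v - a)^2*(rational part) = [-31/28] / (v - a')^2.
Order-2 pole: residue = g'(a); g'(-3/5 + (1/5)*sqrt(59)) = (3875/389872)*sqrt(59), so the residue is (3875/389872)*sqrt(59).
List the singular points by increasing real part (a conjugate pair: the negative imaginary part first).


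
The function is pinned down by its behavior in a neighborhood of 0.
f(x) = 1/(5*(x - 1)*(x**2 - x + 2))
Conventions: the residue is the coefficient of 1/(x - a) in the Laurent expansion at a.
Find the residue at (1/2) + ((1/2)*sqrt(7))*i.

The factor x**2 - x + 2 splits as (x - a)(x - a') with a = (1/2) + ((1/2)*sqrt(7))*i, a' = (1/2) - ((1/2)*sqrt(7))*i. At the order-1 pole a set g(x) = (x - a)*f(x) = [1/(5*(x - 1))] / (x - a').
Simple pole: residue = g(a) at a = (1/2) + ((1/2)*sqrt(7))*i, which is (-1/20) + ((1/140)*sqrt(7))*i.

The residue is (-1/20) + ((1/140)*sqrt(7))*i.


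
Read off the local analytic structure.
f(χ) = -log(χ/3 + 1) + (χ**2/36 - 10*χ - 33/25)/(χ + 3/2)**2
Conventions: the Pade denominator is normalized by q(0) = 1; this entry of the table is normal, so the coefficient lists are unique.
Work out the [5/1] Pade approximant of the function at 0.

The Pade approximant has numerator coefficients [-44/75, -302891/67815, 67293266/33568425, -144537997/134273700, 587617183/1208463300, -8628313/52925400]; denominator coefficients [1, 79831/99462].

Taylor coefficients needed (expand at 0): a_0 = -44/75, a_1 = -899/225, a_2 = 21107/4050, a_3 = -31951/6075, a_4 = 22879/4860, a_5 = -215501/54675, a_6 = 1037803/328050.
Write the denominator as Q(χ) = 1 + q1*χ. Requiring Q*f - P = O(χ^7) with deg P <= 5 kills the coefficients of χ^6..χ^6 in Q*f:
  χ^6: a_6 + q1*a_5 = 0, i.e. 1037803/328050 + (-215501/54675)*q1 = 0.
Solving this linear system: q1 = 79831/99462.
The numerator is Q*f truncated at degree 5: P0 = a_0 = -44/75; P1 = a_1 + q1*a_0 = -302891/67815; P2 = a_2 + q1*a_1 = 67293266/33568425; P3 = a_3 + q1*a_2 = -144537997/134273700; P4 = a_4 + q1*a_3 = 587617183/1208463300; P5 = a_5 + q1*a_4 = -8628313/52925400.


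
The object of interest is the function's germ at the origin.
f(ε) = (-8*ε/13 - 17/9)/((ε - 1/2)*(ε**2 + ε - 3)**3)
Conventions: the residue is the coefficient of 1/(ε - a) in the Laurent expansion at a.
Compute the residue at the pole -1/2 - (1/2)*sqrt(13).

The residue is -8224/85293 + (4556456/187388721)*sqrt(13).


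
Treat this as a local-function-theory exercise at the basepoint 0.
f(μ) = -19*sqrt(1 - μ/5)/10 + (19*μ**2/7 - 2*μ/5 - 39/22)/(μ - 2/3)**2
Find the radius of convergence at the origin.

The radius of convergence is 2/3.

Denominator factor (μ - 2/3)^2: pole of order 2 at 2/3, modulus 2/3.
Branch term (-19/10)*sqrt(1 - μ/(5)): its argument vanishes at μ = 5, a square-root branch point, modulus 5.
The radius of convergence is the smallest modulus among the singular points: 2/3.


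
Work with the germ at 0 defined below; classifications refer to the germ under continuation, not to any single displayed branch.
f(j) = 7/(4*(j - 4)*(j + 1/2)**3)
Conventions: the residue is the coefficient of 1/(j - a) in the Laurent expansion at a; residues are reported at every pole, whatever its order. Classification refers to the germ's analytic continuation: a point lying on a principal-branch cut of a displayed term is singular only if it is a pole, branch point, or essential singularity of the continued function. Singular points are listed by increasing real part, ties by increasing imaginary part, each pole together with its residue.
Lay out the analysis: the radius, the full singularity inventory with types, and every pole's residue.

Radius of convergence at 0: 1/2.
At -1/2: a pole of order 3; residue -14/729.
At 4: a pole of order 1; residue 14/729.

Denominator factor (j - 4): pole of order 1 at 4, modulus 4.
Denominator factor (j + 1/2)^3: pole of order 3 at -1/2, modulus 1/2.
The radius of convergence is the smallest modulus among the singular points: 1/2.
At the order-3 pole -1/2 set g(j) = (j - (-1/2))^3*f(j) = 7/(4*(j - 4)).
Order-3 pole: residue = g''(a)/2; g''(-1/2) = -28/729, so the residue is -14/729.
At the order-1 pole 4 set g(j) = (j - (4))*f(j) = 7/(4*(j + 1/2)**3).
Simple pole: residue = g(a) at a = 4, which is 14/729.
List the singular points by increasing real part (a conjugate pair: the negative imaginary part first).


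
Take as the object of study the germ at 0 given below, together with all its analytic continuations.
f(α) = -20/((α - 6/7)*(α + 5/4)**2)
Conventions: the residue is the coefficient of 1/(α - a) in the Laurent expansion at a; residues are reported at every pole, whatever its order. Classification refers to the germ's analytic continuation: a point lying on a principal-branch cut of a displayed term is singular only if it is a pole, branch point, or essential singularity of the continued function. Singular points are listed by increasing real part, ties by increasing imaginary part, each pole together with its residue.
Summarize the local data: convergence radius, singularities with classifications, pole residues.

Denominator factor (α - 6/7): pole of order 1 at 6/7, modulus 6/7.
Denominator factor (α + 5/4)^2: pole of order 2 at -5/4, modulus 5/4.
The radius of convergence is the smallest modulus among the singular points: 6/7.
At the order-2 pole -5/4 set g(α) = (α - (-5/4))^2*f(α) = -20/(α - 6/7).
Order-2 pole: residue = g'(a); g'(-5/4) = 15680/3481, so the residue is 15680/3481.
At the order-1 pole 6/7 set g(α) = (α - (6/7))*f(α) = -20/(α + 5/4)**2.
Simple pole: residue = g(a) at a = 6/7, which is -15680/3481.
List the singular points by increasing real part (a conjugate pair: the negative imaginary part first).

Radius of convergence at 0: 6/7.
At -5/4: a pole of order 2; residue 15680/3481.
At 6/7: a pole of order 1; residue -15680/3481.


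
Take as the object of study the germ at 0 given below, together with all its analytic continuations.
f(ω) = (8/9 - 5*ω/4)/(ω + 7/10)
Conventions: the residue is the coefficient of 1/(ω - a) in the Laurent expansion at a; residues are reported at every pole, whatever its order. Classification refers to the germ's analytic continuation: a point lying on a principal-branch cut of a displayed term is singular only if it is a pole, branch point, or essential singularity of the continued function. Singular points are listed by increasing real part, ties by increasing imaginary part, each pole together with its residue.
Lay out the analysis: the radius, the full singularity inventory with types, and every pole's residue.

Denominator factor (ω + 7/10): pole of order 1 at -7/10, modulus 7/10.
The radius of convergence is the smallest modulus among the singular points: 7/10.
At the order-1 pole -7/10 set g(ω) = (ω - (-7/10))*f(ω) = 8/9 - 5*ω/4.
Simple pole: residue = g(a) at a = -7/10, which is 127/72.

Radius of convergence at 0: 7/10.
At -7/10: a pole of order 1; residue 127/72.


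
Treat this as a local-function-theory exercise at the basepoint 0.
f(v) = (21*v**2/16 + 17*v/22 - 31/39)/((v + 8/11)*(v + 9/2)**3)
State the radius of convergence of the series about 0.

The radius of convergence is 8/11.

Denominator factor (v + 8/11): pole of order 1 at -8/11, modulus 8/11.
Denominator factor (v + 9/2)^3: pole of order 3 at -9/2, modulus 9/2.
The radius of convergence is the smallest modulus among the singular points: 8/11.


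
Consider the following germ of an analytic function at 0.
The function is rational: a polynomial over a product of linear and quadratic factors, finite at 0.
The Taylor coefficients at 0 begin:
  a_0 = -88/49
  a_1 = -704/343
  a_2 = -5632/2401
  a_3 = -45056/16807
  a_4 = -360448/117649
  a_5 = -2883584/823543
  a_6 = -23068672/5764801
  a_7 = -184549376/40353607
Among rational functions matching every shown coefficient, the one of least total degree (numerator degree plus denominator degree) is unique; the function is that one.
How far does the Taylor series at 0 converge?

No rational of total degree below 1 reproduces all 8 coefficients; solving the [0/1] Pade equations on them gives f(κ) = 11/(7*(κ - 7/8)), whose expansion matches every shown term.
Denominator factor (κ - 7/8): pole of order 1 at 7/8, modulus 7/8.
The radius of convergence is the smallest modulus among the singular points: 7/8.

The radius of convergence is 7/8.


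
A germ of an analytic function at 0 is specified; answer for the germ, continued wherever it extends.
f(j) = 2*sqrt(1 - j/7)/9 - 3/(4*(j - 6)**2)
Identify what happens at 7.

The point is an algebraic (square-root) branch point.

The term (2/9)*sqrt(1 - j/(7)) has argument 1 - 7/(7) = 0 at 7: a square-root (algebraic, two-sheeted) branch point; the remaining terms are analytic or single-valued there.


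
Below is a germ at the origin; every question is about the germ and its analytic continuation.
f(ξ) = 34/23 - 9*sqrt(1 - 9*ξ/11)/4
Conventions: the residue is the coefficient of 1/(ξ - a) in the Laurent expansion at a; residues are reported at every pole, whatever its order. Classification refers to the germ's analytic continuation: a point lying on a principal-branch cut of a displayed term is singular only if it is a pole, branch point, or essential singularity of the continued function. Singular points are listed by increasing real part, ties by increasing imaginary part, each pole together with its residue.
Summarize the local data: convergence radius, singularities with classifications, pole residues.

Radius of convergence at 0: 11/9.
At 11/9: an algebraic (square-root) branch point.

Branch term (-9/4)*sqrt(1 - ξ/(11/9)): its argument vanishes at ξ = 11/9, a square-root branch point, modulus 11/9.
The radius of convergence is the smallest modulus among the singular points: 11/9.


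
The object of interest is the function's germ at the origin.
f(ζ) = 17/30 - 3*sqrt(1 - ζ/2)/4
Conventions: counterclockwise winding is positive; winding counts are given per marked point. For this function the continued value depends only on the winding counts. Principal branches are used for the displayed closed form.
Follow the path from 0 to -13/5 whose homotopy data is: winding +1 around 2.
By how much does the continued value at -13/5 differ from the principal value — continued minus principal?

Continued minus principal equals (3/20)*sqrt(230).

The rational part is single-valued and drops out of the difference; each branch term changes only by its own monodromy.
(-3/4)*sqrt(1 - ζ/(2)): winding +1 is odd, the square root flips sign, contributing -2*(-3/4)*sqrt(1 - (-13/5)/(2)) = -2*(-3/4)*sqrt(23/10) = (3/20)*sqrt(230).
Summing the contributions at ζ = -13/5 gives (3/20)*sqrt(230).


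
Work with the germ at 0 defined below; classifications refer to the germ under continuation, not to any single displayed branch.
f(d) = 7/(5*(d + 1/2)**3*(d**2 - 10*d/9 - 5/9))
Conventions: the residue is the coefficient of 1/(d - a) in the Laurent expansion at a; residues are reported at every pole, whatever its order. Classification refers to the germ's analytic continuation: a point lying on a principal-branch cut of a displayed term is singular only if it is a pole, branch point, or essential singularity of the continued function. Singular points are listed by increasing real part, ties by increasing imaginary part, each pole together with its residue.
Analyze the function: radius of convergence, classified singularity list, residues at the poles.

Radius of convergence at 0: -5/9 + (1/9)*sqrt(70).
At -1/2: a pole of order 3; residue 152656/405.
At 5/9 - (1/9)*sqrt(70): a pole of order 1; residue -76328/405 - (45638/2025)*sqrt(70).
At 5/9 + (1/9)*sqrt(70): a pole of order 1; residue -76328/405 + (45638/2025)*sqrt(70).

Denominator factor (d + 1/2)^3: pole of order 3 at -1/2, modulus 1/2.
Denominator factor (d**2 - 10*d/9 - 5/9): discriminant 280/81, real irrational roots 5/9 + (1/9)*sqrt(70) and 5/9 - (1/9)*sqrt(70); poles of order 1, moduli 5/9 + (1/9)*sqrt(70) and -5/9 + (1/9)*sqrt(70).
The radius of convergence is the smallest modulus among the singular points: -5/9 + (1/9)*sqrt(70).
At the order-3 pole -1/2 set g(d) = (d - (-1/2))^3*f(d) = 7/(5*(d**2 - 10*d/9 - 5/9)).
Order-3 pole: residue = g''(a)/2; g''(-1/2) = 305312/405, so the residue is 152656/405.
The factor d**2 - 10*d/9 - 5/9 splits as (d - a)(d - a') with a = 5/9 - (1/9)*sqrt(70), a' = 5/9 + (1/9)*sqrt(70). At the order-1 pole a set g(d) = (d - a)*f(d) = [7/(5*(d + 1/2)**3)] / (d - a').
Simple pole: residue = g(a) at a = 5/9 - (1/9)*sqrt(70), which is -76328/405 - (45638/2025)*sqrt(70).
The factor d**2 - 10*d/9 - 5/9 splits as (d - a)(d - a') with a = 5/9 + (1/9)*sqrt(70), a' = 5/9 - (1/9)*sqrt(70). At the order-1 pole a set g(d) = (d - a)*f(d) = [7/(5*(d + 1/2)**3)] / (d - a').
Simple pole: residue = g(a) at a = 5/9 + (1/9)*sqrt(70), which is -76328/405 + (45638/2025)*sqrt(70).
List the singular points by increasing real part (a conjugate pair: the negative imaginary part first).


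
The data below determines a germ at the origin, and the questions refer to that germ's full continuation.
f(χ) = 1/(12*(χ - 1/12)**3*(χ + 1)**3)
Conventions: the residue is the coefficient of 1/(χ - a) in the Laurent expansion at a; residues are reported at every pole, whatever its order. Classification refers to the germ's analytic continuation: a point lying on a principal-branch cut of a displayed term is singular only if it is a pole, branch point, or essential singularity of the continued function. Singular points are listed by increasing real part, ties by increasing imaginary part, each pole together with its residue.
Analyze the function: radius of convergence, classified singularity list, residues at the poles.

Denominator factor (χ + 1)^3: pole of order 3 at -1, modulus 1.
Denominator factor (χ - 1/12)^3: pole of order 3 at 1/12, modulus 1/12.
The radius of convergence is the smallest modulus among the singular points: 1/12.
At the order-3 pole -1 set g(χ) = (χ - (-1))^3*f(χ) = 1/(12*(χ - 1/12)**3).
Order-3 pole: residue = g''(a)/2; g''(-1) = -248832/371293, so the residue is -124416/371293.
At the order-3 pole 1/12 set g(χ) = (χ - (1/12))^3*f(χ) = 1/(12*(χ + 1)**3).
Order-3 pole: residue = g''(a)/2; g''(1/12) = 248832/371293, so the residue is 124416/371293.
List the singular points by increasing real part (a conjugate pair: the negative imaginary part first).

Radius of convergence at 0: 1/12.
At -1: a pole of order 3; residue -124416/371293.
At 1/12: a pole of order 3; residue 124416/371293.


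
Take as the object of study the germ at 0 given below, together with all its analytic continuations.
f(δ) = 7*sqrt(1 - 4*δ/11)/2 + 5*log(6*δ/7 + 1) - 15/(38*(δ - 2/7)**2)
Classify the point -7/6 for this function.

The term (5)*log(1 - δ/(-7/6)) has argument 1 - -7/6/(-7/6) = 0 at -7/6: a logarithmic (infinitely-sheeted) branch point; the remaining terms are analytic or single-valued there.

The point is a logarithmic branch point.


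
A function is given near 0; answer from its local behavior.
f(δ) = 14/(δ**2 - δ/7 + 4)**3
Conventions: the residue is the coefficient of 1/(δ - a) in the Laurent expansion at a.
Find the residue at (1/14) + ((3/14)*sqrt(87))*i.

The residue is -((470596/53338743)*sqrt(87))*i.

The factor δ**2 - δ/7 + 4 splits as (δ - a)(δ - a') with a = (1/14) + ((3/14)*sqrt(87))*i, a' = (1/14) - ((3/14)*sqrt(87))*i. At the order-3 pole a set g(δ) = (δ - a)^3*f(δ) = [14] / (δ - a')^3.
Order-3 pole: residue = g''(a)/2; g''((1/14) + ((3/14)*sqrt(87))*i) = -((941192/53338743)*sqrt(87))*i, so the residue is -((470596/53338743)*sqrt(87))*i.


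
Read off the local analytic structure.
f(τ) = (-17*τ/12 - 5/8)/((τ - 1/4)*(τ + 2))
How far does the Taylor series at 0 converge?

Denominator factor (τ - 1/4): pole of order 1 at 1/4, modulus 1/4.
Denominator factor (τ + 2): pole of order 1 at -2, modulus 2.
The radius of convergence is the smallest modulus among the singular points: 1/4.

The radius of convergence is 1/4.


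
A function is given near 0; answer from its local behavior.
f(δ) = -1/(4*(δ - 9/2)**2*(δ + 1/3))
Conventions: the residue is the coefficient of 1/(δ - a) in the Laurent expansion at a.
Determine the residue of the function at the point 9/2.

The residue is 9/841.

At the order-2 pole 9/2 set g(δ) = (δ - (9/2))^2*f(δ) = -1/(4*(δ + 1/3)).
Order-2 pole: residue = g'(a); g'(9/2) = 9/841, so the residue is 9/841.


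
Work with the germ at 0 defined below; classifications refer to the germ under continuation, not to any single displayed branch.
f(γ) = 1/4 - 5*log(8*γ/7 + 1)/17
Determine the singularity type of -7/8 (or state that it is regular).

The term (-5/17)*log(1 - γ/(-7/8)) has argument 1 - -7/8/(-7/8) = 0 at -7/8: a logarithmic (infinitely-sheeted) branch point; the remaining terms are analytic or single-valued there.

The point is a logarithmic branch point.


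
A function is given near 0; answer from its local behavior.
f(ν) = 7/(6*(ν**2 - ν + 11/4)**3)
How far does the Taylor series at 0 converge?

Denominator factor (ν**2 - ν + 11/4)^3: discriminant -10, complex-conjugate roots (1/2) + ((1/2)*sqrt(10))*i and (1/2) - ((1/2)*sqrt(10))*i; poles of order 3, moduli (1/2)*sqrt(11) and (1/2)*sqrt(11).
The radius of convergence is the smallest modulus among the singular points: (1/2)*sqrt(11).

The radius of convergence is (1/2)*sqrt(11).


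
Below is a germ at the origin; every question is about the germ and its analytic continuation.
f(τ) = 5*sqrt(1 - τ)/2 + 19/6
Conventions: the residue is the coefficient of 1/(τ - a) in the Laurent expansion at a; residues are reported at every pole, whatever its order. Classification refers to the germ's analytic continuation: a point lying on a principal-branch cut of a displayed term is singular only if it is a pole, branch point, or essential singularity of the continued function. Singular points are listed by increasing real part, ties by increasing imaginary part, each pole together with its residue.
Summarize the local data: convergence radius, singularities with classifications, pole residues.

Radius of convergence at 0: 1.
At 1: an algebraic (square-root) branch point.

Branch term (5/2)*sqrt(1 - τ/(1)): its argument vanishes at τ = 1, a square-root branch point, modulus 1.
The radius of convergence is the smallest modulus among the singular points: 1.


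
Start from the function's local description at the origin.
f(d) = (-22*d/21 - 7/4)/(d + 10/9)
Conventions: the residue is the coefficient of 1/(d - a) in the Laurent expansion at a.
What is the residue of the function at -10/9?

At the order-1 pole -10/9 set g(d) = (d - (-10/9))*f(d) = -22*d/21 - 7/4.
Simple pole: residue = g(a) at a = -10/9, which is -443/756.

The residue is -443/756.


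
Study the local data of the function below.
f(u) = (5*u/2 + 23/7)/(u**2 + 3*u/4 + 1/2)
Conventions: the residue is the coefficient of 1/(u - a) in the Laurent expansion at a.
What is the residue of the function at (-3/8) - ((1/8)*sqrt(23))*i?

The residue is (5/4) + ((263/644)*sqrt(23))*i.

The factor u**2 + 3*u/4 + 1/2 splits as (u - a)(u - a') with a = (-3/8) - ((1/8)*sqrt(23))*i, a' = (-3/8) + ((1/8)*sqrt(23))*i. At the order-1 pole a set g(u) = (u - a)*f(u) = [5*u/2 + 23/7] / (u - a').
Simple pole: residue = g(a) at a = (-3/8) - ((1/8)*sqrt(23))*i, which is (5/4) + ((263/644)*sqrt(23))*i.


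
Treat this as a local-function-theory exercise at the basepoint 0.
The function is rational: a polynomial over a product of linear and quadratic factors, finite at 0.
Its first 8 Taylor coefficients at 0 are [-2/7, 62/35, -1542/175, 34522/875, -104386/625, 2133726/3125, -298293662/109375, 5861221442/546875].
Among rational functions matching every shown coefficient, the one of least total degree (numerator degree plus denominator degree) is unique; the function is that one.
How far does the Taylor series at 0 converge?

No rational of total degree below 3 reproduces all 8 coefficients; solving the [0/3] Pade equations on them gives f(ν) = 1/(21*(ν + 1/3)*(ν**2 - 8*ν/5 - 1/2)), whose expansion matches every shown term.
Denominator factor (ν**2 - 8*ν/5 - 1/2): discriminant 114/25, real irrational roots 4/5 + (1/10)*sqrt(114) and 4/5 - (1/10)*sqrt(114); poles of order 1, moduli 4/5 + (1/10)*sqrt(114) and -4/5 + (1/10)*sqrt(114).
Denominator factor (ν + 1/3): pole of order 1 at -1/3, modulus 1/3.
The radius of convergence is the smallest modulus among the singular points: -4/5 + (1/10)*sqrt(114).

The radius of convergence is -4/5 + (1/10)*sqrt(114).


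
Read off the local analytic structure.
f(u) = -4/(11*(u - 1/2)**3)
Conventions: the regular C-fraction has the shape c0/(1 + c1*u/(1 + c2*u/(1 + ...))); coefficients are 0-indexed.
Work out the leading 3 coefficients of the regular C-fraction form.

Taylor coefficients (expand at 0): a_0 = 32/11, a_1 = 192/11, a_2 = 768/11.
c0 = a_0 = 32/11. Peel one level at a time: if S = 1 + c*u/S' with S'(0) = 1, then c is the u-coefficient of S and S' = c*u/(S - 1).
S_1 = c0/f = 1 + (-6)*u + (12)*u^2 + ...; c1 = -6.
S_2 = c1*u/(S_1 - 1) = 1 + (2)*u + ...; c2 = 2.

The regular C-fraction coefficients are [32/11, -6, 2].


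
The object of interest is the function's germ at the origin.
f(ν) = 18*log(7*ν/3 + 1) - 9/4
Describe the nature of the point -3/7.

The term (18)*log(1 - ν/(-3/7)) has argument 1 - -3/7/(-3/7) = 0 at -3/7: a logarithmic (infinitely-sheeted) branch point; the remaining terms are analytic or single-valued there.

The point is a logarithmic branch point.


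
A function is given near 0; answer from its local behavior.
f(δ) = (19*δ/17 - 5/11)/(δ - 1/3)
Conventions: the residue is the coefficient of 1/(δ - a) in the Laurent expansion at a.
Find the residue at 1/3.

At the order-1 pole 1/3 set g(δ) = (δ - (1/3))*f(δ) = 19*δ/17 - 5/11.
Simple pole: residue = g(a) at a = 1/3, which is -46/561.

The residue is -46/561.


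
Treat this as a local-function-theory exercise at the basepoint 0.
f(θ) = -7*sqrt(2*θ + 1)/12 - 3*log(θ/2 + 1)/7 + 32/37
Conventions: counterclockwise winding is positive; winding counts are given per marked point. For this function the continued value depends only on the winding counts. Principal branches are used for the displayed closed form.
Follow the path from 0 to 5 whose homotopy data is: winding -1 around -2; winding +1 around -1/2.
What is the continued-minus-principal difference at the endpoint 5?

Continued minus principal equals ((7/6)*sqrt(11)) + ((6/7)*pi)*i.

The rational part is single-valued and drops out of the difference; each branch term changes only by its own monodromy.
(-7/12)*sqrt(1 - θ/(-1/2)): winding +1 is odd, the square root flips sign, contributing -2*(-7/12)*sqrt(1 - (5)/(-1/2)) = -2*(-7/12)*sqrt(11) = (7/6)*sqrt(11).
(-3/7)*log(1 - θ/(-2)): each positive loop around -2 adds 2*pi*i to the log, so winding -1 contributes (-3/7)*(-1)*2*pi*i = (6/7)*pi*i.
Summing the contributions at θ = 5 gives ((7/6)*sqrt(11)) + ((6/7)*pi)*i.


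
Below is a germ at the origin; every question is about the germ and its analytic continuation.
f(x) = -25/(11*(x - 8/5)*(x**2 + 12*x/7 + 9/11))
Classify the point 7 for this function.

Denominator factors: x - 8/5 = 27/5 at x = 7; x**2 + 12*x/7 + 9/11 = 680/11 at x = 7 — none vanishes.
So the germ continues analytically to 7.

The point is a regular point.


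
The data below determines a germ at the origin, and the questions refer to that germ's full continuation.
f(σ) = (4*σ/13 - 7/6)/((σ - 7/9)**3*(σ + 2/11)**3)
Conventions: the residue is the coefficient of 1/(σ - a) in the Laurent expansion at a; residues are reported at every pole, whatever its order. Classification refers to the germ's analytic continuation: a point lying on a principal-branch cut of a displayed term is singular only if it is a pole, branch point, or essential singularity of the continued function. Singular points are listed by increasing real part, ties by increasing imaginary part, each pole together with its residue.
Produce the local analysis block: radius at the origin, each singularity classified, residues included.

Radius of convergence at 0: 2/11.
At -2/11: a pole of order 3; residue 797390747901/100591521875.
At 7/9: a pole of order 3; residue -797390747901/100591521875.

Denominator factor (σ + 2/11)^3: pole of order 3 at -2/11, modulus 2/11.
Denominator factor (σ - 7/9)^3: pole of order 3 at 7/9, modulus 7/9.
The radius of convergence is the smallest modulus among the singular points: 2/11.
At the order-3 pole -2/11 set g(σ) = (σ - (-2/11))^3*f(σ) = (4*σ/13 - 7/6)/(σ - 7/9)**3.
Order-3 pole: residue = g''(a)/2; g''(-2/11) = 1594781495802/100591521875, so the residue is 797390747901/100591521875.
At the order-3 pole 7/9 set g(σ) = (σ - (7/9))^3*f(σ) = (4*σ/13 - 7/6)/(σ + 2/11)**3.
Order-3 pole: residue = g''(a)/2; g''(7/9) = -1594781495802/100591521875, so the residue is -797390747901/100591521875.
List the singular points by increasing real part (a conjugate pair: the negative imaginary part first).


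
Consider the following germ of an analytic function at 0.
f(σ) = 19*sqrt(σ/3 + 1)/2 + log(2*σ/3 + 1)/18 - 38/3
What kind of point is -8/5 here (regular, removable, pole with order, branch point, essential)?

There is no denominator, hence no pole anywhere.
Branch term log(1 - σ/(-3/2)): argument at -8/5 is -1/15, nonzero, so -8/5 is not its branch point (a point on a principal cut is still regular for the continued germ).
Branch term sqrt(1 - σ/(-3)): argument at -8/5 is 7/15, nonzero, so -8/5 is not its branch point (a point on a principal cut is still regular for the continued germ).
So the germ continues analytically to -8/5.

The point is a regular point.


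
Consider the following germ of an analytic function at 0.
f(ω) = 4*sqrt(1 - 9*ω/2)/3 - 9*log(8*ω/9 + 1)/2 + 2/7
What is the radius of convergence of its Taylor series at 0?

Branch term (-9/2)*log(1 - ω/(-9/8)): its argument vanishes at ω = -9/8, a logarithmic branch point, modulus 9/8.
Branch term (4/3)*sqrt(1 - ω/(2/9)): its argument vanishes at ω = 2/9, a square-root branch point, modulus 2/9.
The radius of convergence is the smallest modulus among the singular points: 2/9.

The radius of convergence is 2/9.


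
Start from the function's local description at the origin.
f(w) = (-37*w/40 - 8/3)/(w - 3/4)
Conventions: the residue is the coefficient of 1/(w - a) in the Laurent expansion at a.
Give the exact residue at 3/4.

The residue is -1613/480.

At the order-1 pole 3/4 set g(w) = (w - (3/4))*f(w) = -37*w/40 - 8/3.
Simple pole: residue = g(a) at a = 3/4, which is -1613/480.


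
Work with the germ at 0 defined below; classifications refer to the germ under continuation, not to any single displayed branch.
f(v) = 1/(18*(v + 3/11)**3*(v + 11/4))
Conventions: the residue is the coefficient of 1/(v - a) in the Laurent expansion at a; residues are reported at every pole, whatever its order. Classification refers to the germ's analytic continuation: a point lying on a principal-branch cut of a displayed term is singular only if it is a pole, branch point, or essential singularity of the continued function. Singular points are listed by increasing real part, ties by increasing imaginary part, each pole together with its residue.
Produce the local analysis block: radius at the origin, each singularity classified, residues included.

Radius of convergence at 0: 3/11.
At -11/4: a pole of order 1; residue -42592/11655261.
At -3/11: a pole of order 3; residue 42592/11655261.

Denominator factor (v + 3/11)^3: pole of order 3 at -3/11, modulus 3/11.
Denominator factor (v + 11/4): pole of order 1 at -11/4, modulus 11/4.
The radius of convergence is the smallest modulus among the singular points: 3/11.
At the order-1 pole -11/4 set g(v) = (v - (-11/4))*f(v) = 1/(18*(v + 3/11)**3).
Simple pole: residue = g(a) at a = -11/4, which is -42592/11655261.
At the order-3 pole -3/11 set g(v) = (v - (-3/11))^3*f(v) = 1/(18*(v + 11/4)).
Order-3 pole: residue = g''(a)/2; g''(-3/11) = 85184/11655261, so the residue is 42592/11655261.
List the singular points by increasing real part (a conjugate pair: the negative imaginary part first).


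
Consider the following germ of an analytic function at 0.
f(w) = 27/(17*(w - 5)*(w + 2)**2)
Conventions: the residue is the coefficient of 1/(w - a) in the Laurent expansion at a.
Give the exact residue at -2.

At the order-2 pole -2 set g(w) = (w - (-2))^2*f(w) = 27/(17*(w - 5)).
Order-2 pole: residue = g'(a); g'(-2) = -27/833, so the residue is -27/833.

The residue is -27/833.


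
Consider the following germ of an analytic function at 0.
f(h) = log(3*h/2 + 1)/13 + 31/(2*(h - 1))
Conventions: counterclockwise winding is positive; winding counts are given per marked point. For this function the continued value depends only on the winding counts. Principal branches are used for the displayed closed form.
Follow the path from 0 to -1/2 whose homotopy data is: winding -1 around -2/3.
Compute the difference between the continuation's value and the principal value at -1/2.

The rational part is single-valued and drops out of the difference; each branch term changes only by its own monodromy.
(1/13)*log(1 - h/(-2/3)): each positive loop around -2/3 adds 2*pi*i to the log, so winding -1 contributes (1/13)*(-1)*2*pi*i = -(2/13)*pi*i.
Summing the contributions at h = -1/2 gives -(2/13)*pi*i.

Continued minus principal equals -(2/13)*pi*i.


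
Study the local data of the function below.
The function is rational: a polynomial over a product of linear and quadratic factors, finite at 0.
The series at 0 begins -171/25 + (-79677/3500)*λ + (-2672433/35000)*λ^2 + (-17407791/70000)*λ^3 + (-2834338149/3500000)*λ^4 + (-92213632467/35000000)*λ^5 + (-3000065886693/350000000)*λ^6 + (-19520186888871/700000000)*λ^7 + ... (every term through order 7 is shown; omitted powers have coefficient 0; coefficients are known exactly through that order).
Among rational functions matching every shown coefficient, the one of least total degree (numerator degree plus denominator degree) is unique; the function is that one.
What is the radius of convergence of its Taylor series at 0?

The radius of convergence is -3/4 + (1/12)*sqrt(161).

No rational of total degree below 4 reproduces all 8 coefficients; solving the [1/3] Pade equations on them gives f(λ) = (-5*λ/28 - 19/3)/((λ - 5/3)*(λ**2 + 3*λ/2 - 5/9)), whose expansion matches every shown term.
Denominator factor (λ**2 + 3*λ/2 - 5/9): discriminant 161/36, real irrational roots -3/4 + (1/12)*sqrt(161) and -3/4 - (1/12)*sqrt(161); poles of order 1, moduli -3/4 + (1/12)*sqrt(161) and 3/4 + (1/12)*sqrt(161).
Denominator factor (λ - 5/3): pole of order 1 at 5/3, modulus 5/3.
The radius of convergence is the smallest modulus among the singular points: -3/4 + (1/12)*sqrt(161).


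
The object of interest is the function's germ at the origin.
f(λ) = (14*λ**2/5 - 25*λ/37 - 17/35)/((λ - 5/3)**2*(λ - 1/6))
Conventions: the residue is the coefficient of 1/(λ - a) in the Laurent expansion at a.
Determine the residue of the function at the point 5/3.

At the order-2 pole 5/3 set g(λ) = (λ - (5/3))^2*f(λ) = (14*λ**2/5 - 25*λ/37 - 17/35)/(λ - 1/6).
Order-2 pole: residue = g'(a); g'(5/3) = 317974/104895, so the residue is 317974/104895.

The residue is 317974/104895.


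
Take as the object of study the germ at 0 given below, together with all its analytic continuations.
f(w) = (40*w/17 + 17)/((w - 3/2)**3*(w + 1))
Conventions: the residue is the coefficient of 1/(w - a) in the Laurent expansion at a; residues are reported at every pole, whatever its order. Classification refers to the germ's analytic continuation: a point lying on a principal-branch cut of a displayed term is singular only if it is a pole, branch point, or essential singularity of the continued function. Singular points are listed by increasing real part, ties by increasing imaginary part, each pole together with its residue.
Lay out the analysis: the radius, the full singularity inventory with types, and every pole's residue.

Radius of convergence at 0: 1.
At -1: a pole of order 1; residue -1992/2125.
At 3/2: a pole of order 3; residue 1992/2125.

Denominator factor (w + 1): pole of order 1 at -1, modulus 1.
Denominator factor (w - 3/2)^3: pole of order 3 at 3/2, modulus 3/2.
The radius of convergence is the smallest modulus among the singular points: 1.
At the order-1 pole -1 set g(w) = (w - (-1))*f(w) = (40*w/17 + 17)/(w - 3/2)**3.
Simple pole: residue = g(a) at a = -1, which is -1992/2125.
At the order-3 pole 3/2 set g(w) = (w - (3/2))^3*f(w) = (40*w/17 + 17)/(w + 1).
Order-3 pole: residue = g''(a)/2; g''(3/2) = 3984/2125, so the residue is 1992/2125.
List the singular points by increasing real part (a conjugate pair: the negative imaginary part first).


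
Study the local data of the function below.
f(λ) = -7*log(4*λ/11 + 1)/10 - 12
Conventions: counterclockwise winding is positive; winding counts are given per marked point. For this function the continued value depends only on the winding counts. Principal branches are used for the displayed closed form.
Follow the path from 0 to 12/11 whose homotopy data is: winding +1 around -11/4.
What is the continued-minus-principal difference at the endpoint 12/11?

Continued minus principal equals -(7/5)*pi*i.

The rational part is single-valued and drops out of the difference; each branch term changes only by its own monodromy.
(-7/10)*log(1 - λ/(-11/4)): each positive loop around -11/4 adds 2*pi*i to the log, so winding +1 contributes (-7/10)*(1)*2*pi*i = -(7/5)*pi*i.
Summing the contributions at λ = 12/11 gives -(7/5)*pi*i.


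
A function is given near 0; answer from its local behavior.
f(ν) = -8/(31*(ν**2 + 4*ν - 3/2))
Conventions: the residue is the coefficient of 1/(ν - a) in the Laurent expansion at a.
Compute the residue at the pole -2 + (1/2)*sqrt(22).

The factor ν**2 + 4*ν - 3/2 splits as (ν - a)(ν - a') with a = -2 + (1/2)*sqrt(22), a' = -2 - (1/2)*sqrt(22). At the order-1 pole a set g(ν) = (ν - a)*f(ν) = [-8/31] / (ν - a').
Simple pole: residue = g(a) at a = -2 + (1/2)*sqrt(22), which is -(4/341)*sqrt(22).

The residue is -(4/341)*sqrt(22).


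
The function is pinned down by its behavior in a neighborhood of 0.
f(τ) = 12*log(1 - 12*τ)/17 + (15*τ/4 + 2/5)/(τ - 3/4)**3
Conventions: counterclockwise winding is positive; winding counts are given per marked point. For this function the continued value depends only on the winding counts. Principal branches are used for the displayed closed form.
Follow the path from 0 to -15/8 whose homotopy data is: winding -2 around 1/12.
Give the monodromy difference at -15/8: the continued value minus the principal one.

Continued minus principal equals -(48/17)*pi*i.

The rational part is single-valued and drops out of the difference; each branch term changes only by its own monodromy.
(12/17)*log(1 - τ/(1/12)): each positive loop around 1/12 adds 2*pi*i to the log, so winding -2 contributes (12/17)*(-2)*2*pi*i = -(48/17)*pi*i.
Summing the contributions at τ = -15/8 gives -(48/17)*pi*i.
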